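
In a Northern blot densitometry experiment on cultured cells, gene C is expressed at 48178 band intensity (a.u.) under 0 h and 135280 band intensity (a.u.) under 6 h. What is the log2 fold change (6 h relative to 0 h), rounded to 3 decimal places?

Fold change = 135280 / 48178 = 2.8079
log2(2.8079) = 1.4895

1.490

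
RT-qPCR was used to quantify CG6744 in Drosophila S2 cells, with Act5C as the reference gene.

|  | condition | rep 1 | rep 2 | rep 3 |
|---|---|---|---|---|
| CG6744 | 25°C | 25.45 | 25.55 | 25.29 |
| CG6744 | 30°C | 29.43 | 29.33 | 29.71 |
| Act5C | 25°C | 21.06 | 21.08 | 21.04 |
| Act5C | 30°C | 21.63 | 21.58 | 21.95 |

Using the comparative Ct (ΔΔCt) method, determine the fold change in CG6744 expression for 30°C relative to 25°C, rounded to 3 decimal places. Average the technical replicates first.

Mean Ct: CG6744 25°C 25.430; CG6744 30°C 29.490; Act5C 25°C 21.060; Act5C 30°C 21.720
ΔCt(25°C) = 25.430 − 21.060 = 4.370
ΔCt(30°C) = 29.490 − 21.720 = 7.770
ΔΔCt = 7.770 − 4.370 = 3.400
Fold change = 2^(−3.400) = 0.0947

0.095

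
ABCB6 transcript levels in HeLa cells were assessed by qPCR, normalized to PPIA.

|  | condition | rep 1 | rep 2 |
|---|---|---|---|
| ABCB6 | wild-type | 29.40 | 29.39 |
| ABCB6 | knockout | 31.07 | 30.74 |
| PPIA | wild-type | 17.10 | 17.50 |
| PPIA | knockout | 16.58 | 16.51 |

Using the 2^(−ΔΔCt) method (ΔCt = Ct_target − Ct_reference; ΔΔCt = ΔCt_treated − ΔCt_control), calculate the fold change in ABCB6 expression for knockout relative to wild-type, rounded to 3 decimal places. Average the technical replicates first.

Mean Ct: ABCB6 wild-type 29.395; ABCB6 knockout 30.905; PPIA wild-type 17.300; PPIA knockout 16.545
ΔCt(wild-type) = 29.395 − 17.300 = 12.095
ΔCt(knockout) = 30.905 − 16.545 = 14.360
ΔΔCt = 14.360 − 12.095 = 2.265
Fold change = 2^(−2.265) = 0.2080

0.208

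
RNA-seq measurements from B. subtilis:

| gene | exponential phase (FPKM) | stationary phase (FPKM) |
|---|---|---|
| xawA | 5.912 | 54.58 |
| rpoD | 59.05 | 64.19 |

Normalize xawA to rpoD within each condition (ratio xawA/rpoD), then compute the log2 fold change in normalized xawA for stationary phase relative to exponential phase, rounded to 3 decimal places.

3.086

xawA/rpoD (exponential phase) = 5.912 / 59.05 = 0.10012
xawA/rpoD (stationary phase) = 54.58 / 64.19 = 0.85029
Fold change = 0.85029 / 0.10012 = 8.4928
log2(8.4928) = 3.0862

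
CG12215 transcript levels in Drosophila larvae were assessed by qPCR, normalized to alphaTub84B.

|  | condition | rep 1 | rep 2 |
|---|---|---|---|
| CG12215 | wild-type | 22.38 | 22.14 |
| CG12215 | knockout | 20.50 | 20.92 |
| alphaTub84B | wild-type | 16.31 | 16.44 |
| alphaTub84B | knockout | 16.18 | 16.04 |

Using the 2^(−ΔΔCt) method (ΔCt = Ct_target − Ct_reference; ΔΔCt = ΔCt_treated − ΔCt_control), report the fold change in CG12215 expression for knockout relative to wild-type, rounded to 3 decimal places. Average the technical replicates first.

2.437

Mean Ct: CG12215 wild-type 22.260; CG12215 knockout 20.710; alphaTub84B wild-type 16.375; alphaTub84B knockout 16.110
ΔCt(wild-type) = 22.260 − 16.375 = 5.885
ΔCt(knockout) = 20.710 − 16.110 = 4.600
ΔΔCt = 4.600 − 5.885 = -1.285
Fold change = 2^(−(-1.285)) = 2^1.285 = 2.4368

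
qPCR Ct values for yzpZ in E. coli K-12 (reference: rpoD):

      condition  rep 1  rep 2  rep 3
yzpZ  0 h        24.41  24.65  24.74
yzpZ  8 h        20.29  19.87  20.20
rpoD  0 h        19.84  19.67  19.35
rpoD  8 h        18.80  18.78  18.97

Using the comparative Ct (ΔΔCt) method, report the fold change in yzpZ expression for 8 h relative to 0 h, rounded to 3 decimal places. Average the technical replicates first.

13.086

Mean Ct: yzpZ 0 h 24.600; yzpZ 8 h 20.120; rpoD 0 h 19.620; rpoD 8 h 18.850
ΔCt(0 h) = 24.600 − 19.620 = 4.980
ΔCt(8 h) = 20.120 − 18.850 = 1.270
ΔΔCt = 1.270 − 4.980 = -3.710
Fold change = 2^(−(-3.710)) = 2^3.710 = 13.0864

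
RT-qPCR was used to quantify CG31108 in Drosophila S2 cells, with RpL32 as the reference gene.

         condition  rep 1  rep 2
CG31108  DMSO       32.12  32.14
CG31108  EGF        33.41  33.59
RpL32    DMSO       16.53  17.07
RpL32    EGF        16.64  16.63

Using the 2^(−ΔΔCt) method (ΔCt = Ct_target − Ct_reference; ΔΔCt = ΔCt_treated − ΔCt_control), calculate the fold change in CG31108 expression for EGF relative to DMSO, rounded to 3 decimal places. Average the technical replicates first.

0.345

Mean Ct: CG31108 DMSO 32.130; CG31108 EGF 33.500; RpL32 DMSO 16.800; RpL32 EGF 16.635
ΔCt(DMSO) = 32.130 − 16.800 = 15.330
ΔCt(EGF) = 33.500 − 16.635 = 16.865
ΔΔCt = 16.865 − 15.330 = 1.535
Fold change = 2^(−1.535) = 0.3451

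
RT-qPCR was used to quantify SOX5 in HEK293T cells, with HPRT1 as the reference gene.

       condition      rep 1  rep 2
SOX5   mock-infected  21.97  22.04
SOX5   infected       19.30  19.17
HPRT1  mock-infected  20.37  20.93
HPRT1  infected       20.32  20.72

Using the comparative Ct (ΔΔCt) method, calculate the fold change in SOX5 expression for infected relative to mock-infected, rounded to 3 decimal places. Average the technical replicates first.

Mean Ct: SOX5 mock-infected 22.005; SOX5 infected 19.235; HPRT1 mock-infected 20.650; HPRT1 infected 20.520
ΔCt(mock-infected) = 22.005 − 20.650 = 1.355
ΔCt(infected) = 19.235 − 20.520 = -1.285
ΔΔCt = -1.285 − 1.355 = -2.640
Fold change = 2^(−(-2.640)) = 2^2.640 = 6.2333

6.233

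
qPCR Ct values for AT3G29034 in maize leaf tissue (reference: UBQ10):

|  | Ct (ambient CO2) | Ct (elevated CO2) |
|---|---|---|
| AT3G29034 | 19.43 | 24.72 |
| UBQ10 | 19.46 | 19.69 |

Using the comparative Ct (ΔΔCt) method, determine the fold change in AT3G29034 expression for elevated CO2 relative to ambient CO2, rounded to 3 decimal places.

ΔCt(ambient CO2) = 19.430 − 19.460 = -0.030
ΔCt(elevated CO2) = 24.720 − 19.690 = 5.030
ΔΔCt = 5.030 − (-0.030) = 5.060
Fold change = 2^(−5.060) = 0.0300

0.030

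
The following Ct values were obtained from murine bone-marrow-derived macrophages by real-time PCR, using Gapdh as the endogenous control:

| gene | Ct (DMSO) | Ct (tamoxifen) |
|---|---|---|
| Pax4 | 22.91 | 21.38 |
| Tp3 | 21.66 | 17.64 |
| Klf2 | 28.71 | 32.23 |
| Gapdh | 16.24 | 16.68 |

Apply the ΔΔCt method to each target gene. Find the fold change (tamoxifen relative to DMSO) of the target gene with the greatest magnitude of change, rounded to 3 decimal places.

22.009

Pax4: ΔΔCt = (21.38−16.68) − (22.91−16.24) = 4.70 − 6.67 = -1.97; fold change = 2^1.97 = 3.918
Tp3: ΔΔCt = (17.64−16.68) − (21.66−16.24) = 0.96 − 5.42 = -4.46; fold change = 2^4.46 = 22.009
Klf2: ΔΔCt = (32.23−16.68) − (28.71−16.24) = 15.55 − 12.47 = 3.08; fold change = 2^-3.08 = 0.118
Tp3 has the largest |ΔΔCt| = 4.46.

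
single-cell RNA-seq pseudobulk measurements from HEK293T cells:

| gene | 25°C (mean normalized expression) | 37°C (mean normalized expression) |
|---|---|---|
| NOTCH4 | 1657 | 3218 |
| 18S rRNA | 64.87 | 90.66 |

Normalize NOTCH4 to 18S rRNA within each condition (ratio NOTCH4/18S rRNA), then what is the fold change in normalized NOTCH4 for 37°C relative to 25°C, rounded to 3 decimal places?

NOTCH4/18S rRNA (25°C) = 1657 / 64.87 = 25.543
NOTCH4/18S rRNA (37°C) = 3218 / 90.66 = 35.495
Fold change = 35.495 / 25.543 = 1.3896

1.390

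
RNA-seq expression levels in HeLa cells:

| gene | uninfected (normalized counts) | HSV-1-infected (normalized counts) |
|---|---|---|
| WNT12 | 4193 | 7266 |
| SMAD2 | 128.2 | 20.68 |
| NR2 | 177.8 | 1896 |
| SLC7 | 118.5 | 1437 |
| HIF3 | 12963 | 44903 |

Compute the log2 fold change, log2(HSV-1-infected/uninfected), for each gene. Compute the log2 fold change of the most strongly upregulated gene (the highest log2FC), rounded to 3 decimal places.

3.600

log2(7266/4193) = 0.793  (WNT12)
log2(20.68/128.2) = -2.632  (SMAD2)
log2(1896/177.8) = 3.415  (NR2)
log2(1437/118.5) = 3.600  (SLC7)
log2(44903/12963) = 1.792  (HIF3)
SLC7 is most strongly upregulated.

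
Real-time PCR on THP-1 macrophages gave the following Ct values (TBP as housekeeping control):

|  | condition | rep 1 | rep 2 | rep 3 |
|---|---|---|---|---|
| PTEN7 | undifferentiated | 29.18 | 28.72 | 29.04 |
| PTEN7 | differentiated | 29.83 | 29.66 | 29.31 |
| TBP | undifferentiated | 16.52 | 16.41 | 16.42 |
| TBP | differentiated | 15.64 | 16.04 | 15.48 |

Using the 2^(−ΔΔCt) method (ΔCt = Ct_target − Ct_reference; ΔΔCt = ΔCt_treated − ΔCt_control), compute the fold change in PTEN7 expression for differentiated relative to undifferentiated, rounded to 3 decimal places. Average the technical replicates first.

0.392

Mean Ct: PTEN7 undifferentiated 28.980; PTEN7 differentiated 29.600; TBP undifferentiated 16.450; TBP differentiated 15.720
ΔCt(undifferentiated) = 28.980 − 16.450 = 12.530
ΔCt(differentiated) = 29.600 − 15.720 = 13.880
ΔΔCt = 13.880 − 12.530 = 1.350
Fold change = 2^(−1.350) = 0.3923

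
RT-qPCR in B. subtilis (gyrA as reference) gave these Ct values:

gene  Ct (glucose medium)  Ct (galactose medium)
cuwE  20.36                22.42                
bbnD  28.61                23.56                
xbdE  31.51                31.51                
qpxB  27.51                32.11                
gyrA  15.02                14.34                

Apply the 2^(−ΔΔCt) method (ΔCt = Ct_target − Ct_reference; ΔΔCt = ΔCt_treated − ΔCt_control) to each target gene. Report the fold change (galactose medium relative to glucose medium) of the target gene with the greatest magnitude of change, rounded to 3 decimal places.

0.026

cuwE: ΔΔCt = (22.42−14.34) − (20.36−15.02) = 8.08 − 5.34 = 2.74; fold change = 2^-2.74 = 0.150
bbnD: ΔΔCt = (23.56−14.34) − (28.61−15.02) = 9.22 − 13.59 = -4.37; fold change = 2^4.37 = 20.678
xbdE: ΔΔCt = (31.51−14.34) − (31.51−15.02) = 17.17 − 16.49 = 0.68; fold change = 2^-0.68 = 0.624
qpxB: ΔΔCt = (32.11−14.34) − (27.51−15.02) = 17.77 − 12.49 = 5.28; fold change = 2^-5.28 = 0.026
qpxB has the largest |ΔΔCt| = 5.28.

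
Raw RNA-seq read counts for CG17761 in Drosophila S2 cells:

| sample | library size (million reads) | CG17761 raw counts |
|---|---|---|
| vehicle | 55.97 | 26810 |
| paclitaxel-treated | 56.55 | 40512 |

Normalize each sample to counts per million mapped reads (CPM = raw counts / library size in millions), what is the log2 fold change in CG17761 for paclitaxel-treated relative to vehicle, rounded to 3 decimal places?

CPM(vehicle) = 26810 / 55.97 = 479.0066
CPM(paclitaxel-treated) = 40512 / 56.55 = 716.3926
Fold change = 716.3926 / 479.0066 = 1.49558
log2(1.49558) = 0.5807

0.581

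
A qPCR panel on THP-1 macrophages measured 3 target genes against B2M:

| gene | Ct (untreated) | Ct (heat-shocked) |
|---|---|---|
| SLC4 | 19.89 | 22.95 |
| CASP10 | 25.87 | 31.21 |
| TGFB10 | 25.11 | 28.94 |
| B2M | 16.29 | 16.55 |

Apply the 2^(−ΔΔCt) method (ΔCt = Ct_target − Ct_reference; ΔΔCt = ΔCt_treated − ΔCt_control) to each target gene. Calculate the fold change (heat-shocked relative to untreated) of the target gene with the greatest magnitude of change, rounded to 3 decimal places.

SLC4: ΔΔCt = (22.95−16.55) − (19.89−16.29) = 6.40 − 3.60 = 2.80; fold change = 2^-2.80 = 0.144
CASP10: ΔΔCt = (31.21−16.55) − (25.87−16.29) = 14.66 − 9.58 = 5.08; fold change = 2^-5.08 = 0.030
TGFB10: ΔΔCt = (28.94−16.55) − (25.11−16.29) = 12.39 − 8.82 = 3.57; fold change = 2^-3.57 = 0.084
CASP10 has the largest |ΔΔCt| = 5.08.

0.030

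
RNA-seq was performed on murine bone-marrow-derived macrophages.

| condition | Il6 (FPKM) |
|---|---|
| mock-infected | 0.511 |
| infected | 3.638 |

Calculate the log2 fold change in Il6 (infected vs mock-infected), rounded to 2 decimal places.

2.83

Fold change = 3.638 / 0.511 = 7.1194
log2(7.1194) = 2.832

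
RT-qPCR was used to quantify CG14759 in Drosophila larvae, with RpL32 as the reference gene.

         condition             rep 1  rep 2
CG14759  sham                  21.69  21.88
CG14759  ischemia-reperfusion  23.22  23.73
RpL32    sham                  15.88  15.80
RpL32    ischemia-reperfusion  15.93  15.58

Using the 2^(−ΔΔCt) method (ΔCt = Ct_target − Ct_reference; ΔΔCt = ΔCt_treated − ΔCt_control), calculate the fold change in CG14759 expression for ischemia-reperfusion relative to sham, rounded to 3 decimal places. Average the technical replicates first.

Mean Ct: CG14759 sham 21.785; CG14759 ischemia-reperfusion 23.475; RpL32 sham 15.840; RpL32 ischemia-reperfusion 15.755
ΔCt(sham) = 21.785 − 15.840 = 5.945
ΔCt(ischemia-reperfusion) = 23.475 − 15.755 = 7.720
ΔΔCt = 7.720 − 5.945 = 1.775
Fold change = 2^(−1.775) = 0.2922

0.292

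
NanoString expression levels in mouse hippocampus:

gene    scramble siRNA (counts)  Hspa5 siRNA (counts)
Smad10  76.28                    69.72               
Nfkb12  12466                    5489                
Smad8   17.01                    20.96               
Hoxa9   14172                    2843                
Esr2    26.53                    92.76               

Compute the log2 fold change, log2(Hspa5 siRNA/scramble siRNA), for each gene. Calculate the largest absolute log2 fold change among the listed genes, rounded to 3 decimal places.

2.318

log2(69.72/76.28) = -0.130  (Smad10)
log2(5489/12466) = -1.183  (Nfkb12)
log2(20.96/17.01) = 0.301  (Smad8)
log2(2843/14172) = -2.318  (Hoxa9)
log2(92.76/26.53) = 1.806  (Esr2)
The largest magnitude belongs to Hoxa9.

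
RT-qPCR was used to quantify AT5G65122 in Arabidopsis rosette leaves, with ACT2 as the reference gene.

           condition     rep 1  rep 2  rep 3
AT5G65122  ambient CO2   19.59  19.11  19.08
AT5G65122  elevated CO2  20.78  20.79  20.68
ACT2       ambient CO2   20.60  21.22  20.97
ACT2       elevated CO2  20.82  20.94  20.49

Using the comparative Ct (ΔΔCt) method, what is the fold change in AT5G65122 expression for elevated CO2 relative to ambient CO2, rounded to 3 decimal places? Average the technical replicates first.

0.314

Mean Ct: AT5G65122 ambient CO2 19.260; AT5G65122 elevated CO2 20.750; ACT2 ambient CO2 20.930; ACT2 elevated CO2 20.750
ΔCt(ambient CO2) = 19.260 − 20.930 = -1.670
ΔCt(elevated CO2) = 20.750 − 20.750 = 0.000
ΔΔCt = 0.000 − (-1.670) = 1.670
Fold change = 2^(−1.670) = 0.3143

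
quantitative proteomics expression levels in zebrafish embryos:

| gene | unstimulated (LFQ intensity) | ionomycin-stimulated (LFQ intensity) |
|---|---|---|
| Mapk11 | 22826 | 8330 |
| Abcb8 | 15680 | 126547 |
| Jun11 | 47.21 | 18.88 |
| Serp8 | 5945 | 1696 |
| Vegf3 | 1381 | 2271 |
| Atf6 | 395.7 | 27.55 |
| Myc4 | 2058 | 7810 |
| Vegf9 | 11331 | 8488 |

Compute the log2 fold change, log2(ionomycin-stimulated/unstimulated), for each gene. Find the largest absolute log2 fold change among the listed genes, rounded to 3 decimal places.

log2(8330/22826) = -1.454  (Mapk11)
log2(126547/15680) = 3.013  (Abcb8)
log2(18.88/47.21) = -1.322  (Jun11)
log2(1696/5945) = -1.810  (Serp8)
log2(2271/1381) = 0.718  (Vegf3)
log2(27.55/395.7) = -3.844  (Atf6)
log2(7810/2058) = 1.924  (Myc4)
log2(8488/11331) = -0.417  (Vegf9)
The largest magnitude belongs to Atf6.

3.844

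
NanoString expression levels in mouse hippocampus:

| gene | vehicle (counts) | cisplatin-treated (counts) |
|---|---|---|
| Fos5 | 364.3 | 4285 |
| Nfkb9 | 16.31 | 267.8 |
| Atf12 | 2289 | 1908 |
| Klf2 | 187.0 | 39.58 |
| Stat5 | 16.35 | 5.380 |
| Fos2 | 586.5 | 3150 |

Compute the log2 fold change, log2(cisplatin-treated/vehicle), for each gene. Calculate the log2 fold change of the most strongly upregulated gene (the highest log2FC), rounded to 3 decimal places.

log2(4285/364.3) = 3.556  (Fos5)
log2(267.8/16.31) = 4.037  (Nfkb9)
log2(1908/2289) = -0.263  (Atf12)
log2(39.58/187.0) = -2.240  (Klf2)
log2(5.380/16.35) = -1.604  (Stat5)
log2(3150/586.5) = 2.425  (Fos2)
Nfkb9 is most strongly upregulated.

4.037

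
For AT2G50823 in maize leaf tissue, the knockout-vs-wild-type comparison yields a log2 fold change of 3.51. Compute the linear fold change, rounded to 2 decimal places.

11.39

Fold change = 2^(3.51) = 11.392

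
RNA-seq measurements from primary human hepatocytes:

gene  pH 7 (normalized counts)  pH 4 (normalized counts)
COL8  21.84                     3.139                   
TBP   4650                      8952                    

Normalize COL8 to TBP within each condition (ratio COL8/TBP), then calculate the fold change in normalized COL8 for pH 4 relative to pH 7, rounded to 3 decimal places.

COL8/TBP (pH 7) = 21.84 / 4650 = 0.0046968
COL8/TBP (pH 4) = 3.139 / 8952 = 0.00035065
Fold change = 0.00035065 / 0.0046968 = 0.0747

0.075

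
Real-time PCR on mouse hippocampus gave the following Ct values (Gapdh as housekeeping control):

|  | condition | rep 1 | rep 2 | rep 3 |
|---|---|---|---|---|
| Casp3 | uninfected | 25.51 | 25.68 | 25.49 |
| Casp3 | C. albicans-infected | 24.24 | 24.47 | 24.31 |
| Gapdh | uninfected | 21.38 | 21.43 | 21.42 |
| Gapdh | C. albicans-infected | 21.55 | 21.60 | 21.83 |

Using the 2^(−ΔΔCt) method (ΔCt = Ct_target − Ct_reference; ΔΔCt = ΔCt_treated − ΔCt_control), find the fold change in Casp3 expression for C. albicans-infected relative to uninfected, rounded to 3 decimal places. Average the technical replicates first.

Mean Ct: Casp3 uninfected 25.560; Casp3 C. albicans-infected 24.340; Gapdh uninfected 21.410; Gapdh C. albicans-infected 21.660
ΔCt(uninfected) = 25.560 − 21.410 = 4.150
ΔCt(C. albicans-infected) = 24.340 − 21.660 = 2.680
ΔΔCt = 2.680 − 4.150 = -1.470
Fold change = 2^(−(-1.470)) = 2^1.470 = 2.7702

2.770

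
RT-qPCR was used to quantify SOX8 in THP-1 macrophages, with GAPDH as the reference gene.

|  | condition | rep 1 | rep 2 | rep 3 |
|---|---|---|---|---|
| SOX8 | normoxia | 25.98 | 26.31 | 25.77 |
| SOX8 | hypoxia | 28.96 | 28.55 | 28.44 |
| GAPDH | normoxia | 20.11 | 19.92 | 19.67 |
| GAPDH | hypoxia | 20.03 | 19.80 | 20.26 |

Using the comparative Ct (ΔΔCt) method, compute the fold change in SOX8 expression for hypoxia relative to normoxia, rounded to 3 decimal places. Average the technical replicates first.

0.177

Mean Ct: SOX8 normoxia 26.020; SOX8 hypoxia 28.650; GAPDH normoxia 19.900; GAPDH hypoxia 20.030
ΔCt(normoxia) = 26.020 − 19.900 = 6.120
ΔCt(hypoxia) = 28.650 − 20.030 = 8.620
ΔΔCt = 8.620 − 6.120 = 2.500
Fold change = 2^(−2.500) = 0.1768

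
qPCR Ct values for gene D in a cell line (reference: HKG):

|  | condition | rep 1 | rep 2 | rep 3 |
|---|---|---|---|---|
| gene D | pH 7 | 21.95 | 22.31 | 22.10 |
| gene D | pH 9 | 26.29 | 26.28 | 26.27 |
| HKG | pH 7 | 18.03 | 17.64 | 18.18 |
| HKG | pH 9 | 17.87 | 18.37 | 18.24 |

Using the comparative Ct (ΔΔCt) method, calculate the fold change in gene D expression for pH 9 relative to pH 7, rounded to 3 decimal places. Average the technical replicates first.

0.065

Mean Ct: gene D pH 7 22.120; gene D pH 9 26.280; HKG pH 7 17.950; HKG pH 9 18.160
ΔCt(pH 7) = 22.120 − 17.950 = 4.170
ΔCt(pH 9) = 26.280 − 18.160 = 8.120
ΔΔCt = 8.120 − 4.170 = 3.950
Fold change = 2^(−3.950) = 0.0647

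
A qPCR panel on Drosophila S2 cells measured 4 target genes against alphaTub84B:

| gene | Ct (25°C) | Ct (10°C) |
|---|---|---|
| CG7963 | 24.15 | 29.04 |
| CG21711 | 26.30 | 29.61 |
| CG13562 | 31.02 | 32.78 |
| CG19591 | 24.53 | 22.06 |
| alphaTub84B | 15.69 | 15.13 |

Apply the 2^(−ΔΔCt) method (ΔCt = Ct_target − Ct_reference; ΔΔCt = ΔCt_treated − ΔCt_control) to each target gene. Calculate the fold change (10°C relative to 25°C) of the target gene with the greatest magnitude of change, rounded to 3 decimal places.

CG7963: ΔΔCt = (29.04−15.13) − (24.15−15.69) = 13.91 − 8.46 = 5.45; fold change = 2^-5.45 = 0.023
CG21711: ΔΔCt = (29.61−15.13) − (26.30−15.69) = 14.48 − 10.61 = 3.87; fold change = 2^-3.87 = 0.068
CG13562: ΔΔCt = (32.78−15.13) − (31.02−15.69) = 17.65 − 15.33 = 2.32; fold change = 2^-2.32 = 0.200
CG19591: ΔΔCt = (22.06−15.13) − (24.53−15.69) = 6.93 − 8.84 = -1.91; fold change = 2^1.91 = 3.758
CG7963 has the largest |ΔΔCt| = 5.45.

0.023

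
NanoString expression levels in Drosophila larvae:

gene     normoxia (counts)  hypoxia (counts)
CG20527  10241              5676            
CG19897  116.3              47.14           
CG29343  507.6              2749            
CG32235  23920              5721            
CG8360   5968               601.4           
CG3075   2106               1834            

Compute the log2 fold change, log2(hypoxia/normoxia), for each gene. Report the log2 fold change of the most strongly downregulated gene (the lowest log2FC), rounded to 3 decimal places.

log2(5676/10241) = -0.851  (CG20527)
log2(47.14/116.3) = -1.303  (CG19897)
log2(2749/507.6) = 2.437  (CG29343)
log2(5721/23920) = -2.064  (CG32235)
log2(601.4/5968) = -3.311  (CG8360)
log2(1834/2106) = -0.200  (CG3075)
CG8360 is most strongly downregulated.

-3.311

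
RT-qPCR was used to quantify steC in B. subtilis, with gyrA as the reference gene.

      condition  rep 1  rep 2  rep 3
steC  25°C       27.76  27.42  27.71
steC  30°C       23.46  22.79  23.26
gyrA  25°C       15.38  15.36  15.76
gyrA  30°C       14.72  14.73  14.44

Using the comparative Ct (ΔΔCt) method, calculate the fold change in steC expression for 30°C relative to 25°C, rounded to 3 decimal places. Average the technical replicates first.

12.042

Mean Ct: steC 25°C 27.630; steC 30°C 23.170; gyrA 25°C 15.500; gyrA 30°C 14.630
ΔCt(25°C) = 27.630 − 15.500 = 12.130
ΔCt(30°C) = 23.170 − 14.630 = 8.540
ΔΔCt = 8.540 − 12.130 = -3.590
Fold change = 2^(−(-3.590)) = 2^3.590 = 12.0420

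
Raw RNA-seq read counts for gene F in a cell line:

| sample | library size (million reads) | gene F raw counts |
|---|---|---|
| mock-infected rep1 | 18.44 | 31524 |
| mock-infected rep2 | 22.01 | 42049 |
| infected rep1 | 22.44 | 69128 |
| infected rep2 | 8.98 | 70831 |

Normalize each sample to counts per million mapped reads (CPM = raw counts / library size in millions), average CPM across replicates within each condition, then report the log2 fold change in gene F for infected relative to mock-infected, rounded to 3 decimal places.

CPM(mock-infected rep1) = 31524 / 18.44 = 1709.5445
CPM(mock-infected rep2) = 42049 / 22.01 = 1910.4498
CPM(infected rep1) = 69128 / 22.44 = 3080.5704
CPM(infected rep2) = 70831 / 8.98 = 7887.6392
mean CPM(mock-infected) = 1809.9971; mean CPM(infected) = 5484.1048
Fold change = 5484.1048 / 1809.9971 = 3.02990
log2(3.02990) = 1.5993

1.599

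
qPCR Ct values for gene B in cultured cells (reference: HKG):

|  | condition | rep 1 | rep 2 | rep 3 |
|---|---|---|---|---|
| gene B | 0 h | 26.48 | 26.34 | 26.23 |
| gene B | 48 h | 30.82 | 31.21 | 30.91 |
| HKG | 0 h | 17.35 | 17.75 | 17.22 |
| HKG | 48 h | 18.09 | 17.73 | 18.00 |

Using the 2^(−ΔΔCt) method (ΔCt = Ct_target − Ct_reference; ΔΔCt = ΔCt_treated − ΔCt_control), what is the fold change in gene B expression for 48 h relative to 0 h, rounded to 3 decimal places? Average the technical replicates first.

0.057

Mean Ct: gene B 0 h 26.350; gene B 48 h 30.980; HKG 0 h 17.440; HKG 48 h 17.940
ΔCt(0 h) = 26.350 − 17.440 = 8.910
ΔCt(48 h) = 30.980 − 17.940 = 13.040
ΔΔCt = 13.040 − 8.910 = 4.130
Fold change = 2^(−4.130) = 0.0571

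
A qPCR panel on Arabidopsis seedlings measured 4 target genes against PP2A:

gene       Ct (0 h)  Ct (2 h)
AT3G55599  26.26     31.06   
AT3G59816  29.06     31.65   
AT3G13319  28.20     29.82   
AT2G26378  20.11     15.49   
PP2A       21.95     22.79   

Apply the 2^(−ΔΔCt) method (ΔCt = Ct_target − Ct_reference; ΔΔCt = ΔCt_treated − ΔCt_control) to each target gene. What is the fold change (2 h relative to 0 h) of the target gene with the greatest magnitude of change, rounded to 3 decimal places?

44.017

AT3G55599: ΔΔCt = (31.06−22.79) − (26.26−21.95) = 8.27 − 4.31 = 3.96; fold change = 2^-3.96 = 0.064
AT3G59816: ΔΔCt = (31.65−22.79) − (29.06−21.95) = 8.86 − 7.11 = 1.75; fold change = 2^-1.75 = 0.297
AT3G13319: ΔΔCt = (29.82−22.79) − (28.20−21.95) = 7.03 − 6.25 = 0.78; fold change = 2^-0.78 = 0.582
AT2G26378: ΔΔCt = (15.49−22.79) − (20.11−21.95) = -7.30 − (-1.84) = -5.46; fold change = 2^5.46 = 44.017
AT2G26378 has the largest |ΔΔCt| = 5.46.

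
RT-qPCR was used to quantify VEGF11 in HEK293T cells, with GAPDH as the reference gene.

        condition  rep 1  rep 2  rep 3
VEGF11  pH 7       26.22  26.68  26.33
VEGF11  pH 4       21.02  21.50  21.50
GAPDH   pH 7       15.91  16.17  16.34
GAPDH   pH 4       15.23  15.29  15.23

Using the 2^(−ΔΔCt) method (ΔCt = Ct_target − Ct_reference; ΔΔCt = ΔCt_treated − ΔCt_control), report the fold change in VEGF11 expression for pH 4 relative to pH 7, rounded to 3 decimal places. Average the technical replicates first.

Mean Ct: VEGF11 pH 7 26.410; VEGF11 pH 4 21.340; GAPDH pH 7 16.140; GAPDH pH 4 15.250
ΔCt(pH 7) = 26.410 − 16.140 = 10.270
ΔCt(pH 4) = 21.340 − 15.250 = 6.090
ΔΔCt = 6.090 − 10.270 = -4.180
Fold change = 2^(−(-4.180)) = 2^4.180 = 18.1261

18.126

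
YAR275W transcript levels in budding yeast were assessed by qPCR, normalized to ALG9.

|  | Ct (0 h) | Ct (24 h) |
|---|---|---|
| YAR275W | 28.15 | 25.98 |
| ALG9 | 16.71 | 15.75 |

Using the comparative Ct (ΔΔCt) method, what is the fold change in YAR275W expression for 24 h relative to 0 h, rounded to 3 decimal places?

2.313

ΔCt(0 h) = 28.150 − 16.710 = 11.440
ΔCt(24 h) = 25.980 − 15.750 = 10.230
ΔΔCt = 10.230 − 11.440 = -1.210
Fold change = 2^(−(-1.210)) = 2^1.210 = 2.3134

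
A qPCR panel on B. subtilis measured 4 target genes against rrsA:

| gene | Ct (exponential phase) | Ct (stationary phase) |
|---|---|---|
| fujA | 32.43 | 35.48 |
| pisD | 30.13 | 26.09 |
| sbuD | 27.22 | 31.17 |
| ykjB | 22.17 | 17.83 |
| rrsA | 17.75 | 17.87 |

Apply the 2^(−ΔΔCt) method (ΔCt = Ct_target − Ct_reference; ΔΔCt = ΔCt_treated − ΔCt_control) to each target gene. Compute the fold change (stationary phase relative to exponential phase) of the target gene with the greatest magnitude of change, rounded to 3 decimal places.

fujA: ΔΔCt = (35.48−17.87) − (32.43−17.75) = 17.61 − 14.68 = 2.93; fold change = 2^-2.93 = 0.131
pisD: ΔΔCt = (26.09−17.87) − (30.13−17.75) = 8.22 − 12.38 = -4.16; fold change = 2^4.16 = 17.877
sbuD: ΔΔCt = (31.17−17.87) − (27.22−17.75) = 13.30 − 9.47 = 3.83; fold change = 2^-3.83 = 0.070
ykjB: ΔΔCt = (17.83−17.87) − (22.17−17.75) = -0.04 − 4.42 = -4.46; fold change = 2^4.46 = 22.009
ykjB has the largest |ΔΔCt| = 4.46.

22.009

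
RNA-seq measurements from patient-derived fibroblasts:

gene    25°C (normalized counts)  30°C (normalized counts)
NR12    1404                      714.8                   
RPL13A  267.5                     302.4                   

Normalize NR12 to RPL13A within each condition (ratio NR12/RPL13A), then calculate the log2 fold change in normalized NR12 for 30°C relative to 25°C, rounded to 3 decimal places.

-1.151

NR12/RPL13A (25°C) = 1404 / 267.5 = 5.2486
NR12/RPL13A (30°C) = 714.8 / 302.4 = 2.3638
Fold change = 2.3638 / 5.2486 = 0.4504
log2(0.4504) = -1.1509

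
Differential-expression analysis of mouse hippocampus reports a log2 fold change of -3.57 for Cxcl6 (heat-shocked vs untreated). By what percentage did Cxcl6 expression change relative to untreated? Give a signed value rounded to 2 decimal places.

-91.58%

Fold change = 2^(-3.57) = 0.0842
Percent change = (FC − 1) × 100% = (0.0842 − 1) × 100 = -91.58%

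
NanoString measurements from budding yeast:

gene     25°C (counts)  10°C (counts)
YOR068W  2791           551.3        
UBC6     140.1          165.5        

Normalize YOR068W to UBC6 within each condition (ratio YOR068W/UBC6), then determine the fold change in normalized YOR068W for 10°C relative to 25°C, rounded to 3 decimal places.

YOR068W/UBC6 (25°C) = 2791 / 140.1 = 19.921
YOR068W/UBC6 (10°C) = 551.3 / 165.5 = 3.3311
Fold change = 3.3311 / 19.921 = 0.1672

0.167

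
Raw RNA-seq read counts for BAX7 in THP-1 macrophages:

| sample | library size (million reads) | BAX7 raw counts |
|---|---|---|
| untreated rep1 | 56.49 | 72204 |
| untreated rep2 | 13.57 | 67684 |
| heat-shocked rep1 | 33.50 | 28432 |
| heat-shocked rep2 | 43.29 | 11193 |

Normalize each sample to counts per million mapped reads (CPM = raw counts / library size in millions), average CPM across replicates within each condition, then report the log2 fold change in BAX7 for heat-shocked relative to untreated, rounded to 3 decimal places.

-2.501

CPM(untreated rep1) = 72204 / 56.49 = 1278.1731
CPM(untreated rep2) = 67684 / 13.57 = 4987.7671
CPM(heat-shocked rep1) = 28432 / 33.50 = 848.7164
CPM(heat-shocked rep2) = 11193 / 43.29 = 258.5586
mean CPM(untreated) = 3132.9701; mean CPM(heat-shocked) = 553.6375
Fold change = 553.6375 / 3132.9701 = 0.17671
log2(0.17671) = -2.5005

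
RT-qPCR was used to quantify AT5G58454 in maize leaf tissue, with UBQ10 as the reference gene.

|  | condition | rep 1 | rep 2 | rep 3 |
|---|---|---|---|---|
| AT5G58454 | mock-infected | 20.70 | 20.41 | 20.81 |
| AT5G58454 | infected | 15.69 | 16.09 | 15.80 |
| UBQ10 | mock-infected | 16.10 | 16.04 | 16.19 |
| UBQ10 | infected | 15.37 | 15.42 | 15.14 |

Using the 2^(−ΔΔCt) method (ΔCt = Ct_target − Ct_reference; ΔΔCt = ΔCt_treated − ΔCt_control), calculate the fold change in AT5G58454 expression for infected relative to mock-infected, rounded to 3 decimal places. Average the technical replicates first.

15.780

Mean Ct: AT5G58454 mock-infected 20.640; AT5G58454 infected 15.860; UBQ10 mock-infected 16.110; UBQ10 infected 15.310
ΔCt(mock-infected) = 20.640 − 16.110 = 4.530
ΔCt(infected) = 15.860 − 15.310 = 0.550
ΔΔCt = 0.550 − 4.530 = -3.980
Fold change = 2^(−(-3.980)) = 2^3.980 = 15.7797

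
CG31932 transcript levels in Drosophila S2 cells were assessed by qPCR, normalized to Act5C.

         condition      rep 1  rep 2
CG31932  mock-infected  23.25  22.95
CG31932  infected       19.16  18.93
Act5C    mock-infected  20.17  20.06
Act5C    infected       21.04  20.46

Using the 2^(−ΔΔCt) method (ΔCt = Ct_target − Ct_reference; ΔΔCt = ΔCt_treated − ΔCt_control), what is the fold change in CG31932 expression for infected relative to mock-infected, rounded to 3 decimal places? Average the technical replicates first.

Mean Ct: CG31932 mock-infected 23.100; CG31932 infected 19.045; Act5C mock-infected 20.115; Act5C infected 20.750
ΔCt(mock-infected) = 23.100 − 20.115 = 2.985
ΔCt(infected) = 19.045 − 20.750 = -1.705
ΔΔCt = -1.705 − 2.985 = -4.690
Fold change = 2^(−(-4.690)) = 2^4.690 = 25.8125

25.813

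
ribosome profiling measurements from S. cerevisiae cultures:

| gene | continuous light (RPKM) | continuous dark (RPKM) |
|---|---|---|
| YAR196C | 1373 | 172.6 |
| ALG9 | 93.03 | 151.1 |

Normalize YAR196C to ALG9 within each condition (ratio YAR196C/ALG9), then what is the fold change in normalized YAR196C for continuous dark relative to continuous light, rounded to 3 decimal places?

0.077

YAR196C/ALG9 (continuous light) = 1373 / 93.03 = 14.759
YAR196C/ALG9 (continuous dark) = 172.6 / 151.1 = 1.1423
Fold change = 1.1423 / 14.759 = 0.0774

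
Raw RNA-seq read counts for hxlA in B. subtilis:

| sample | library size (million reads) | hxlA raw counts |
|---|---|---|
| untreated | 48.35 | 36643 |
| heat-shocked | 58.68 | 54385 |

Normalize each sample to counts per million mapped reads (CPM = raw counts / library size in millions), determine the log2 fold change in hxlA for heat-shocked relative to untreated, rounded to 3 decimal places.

0.290

CPM(untreated) = 36643 / 48.35 = 757.8697
CPM(heat-shocked) = 54385 / 58.68 = 926.8064
Fold change = 926.8064 / 757.8697 = 1.22291
log2(1.22291) = 0.2903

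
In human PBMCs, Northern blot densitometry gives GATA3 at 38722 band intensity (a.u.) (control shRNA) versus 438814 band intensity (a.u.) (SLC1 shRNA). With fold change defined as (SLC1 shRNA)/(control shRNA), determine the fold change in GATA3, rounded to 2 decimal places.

11.33

Fold change = 438814 / 38722 = 11.332
GATA3 is upregulated.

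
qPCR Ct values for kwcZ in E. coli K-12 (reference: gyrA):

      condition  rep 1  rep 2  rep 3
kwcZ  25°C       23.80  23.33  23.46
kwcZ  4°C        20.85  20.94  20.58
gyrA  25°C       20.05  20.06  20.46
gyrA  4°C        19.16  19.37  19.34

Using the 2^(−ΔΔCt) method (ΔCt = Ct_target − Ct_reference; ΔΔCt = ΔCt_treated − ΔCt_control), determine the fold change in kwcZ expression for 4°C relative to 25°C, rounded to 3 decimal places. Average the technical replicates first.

3.580

Mean Ct: kwcZ 25°C 23.530; kwcZ 4°C 20.790; gyrA 25°C 20.190; gyrA 4°C 19.290
ΔCt(25°C) = 23.530 − 20.190 = 3.340
ΔCt(4°C) = 20.790 − 19.290 = 1.500
ΔΔCt = 1.500 − 3.340 = -1.840
Fold change = 2^(−(-1.840)) = 2^1.840 = 3.5801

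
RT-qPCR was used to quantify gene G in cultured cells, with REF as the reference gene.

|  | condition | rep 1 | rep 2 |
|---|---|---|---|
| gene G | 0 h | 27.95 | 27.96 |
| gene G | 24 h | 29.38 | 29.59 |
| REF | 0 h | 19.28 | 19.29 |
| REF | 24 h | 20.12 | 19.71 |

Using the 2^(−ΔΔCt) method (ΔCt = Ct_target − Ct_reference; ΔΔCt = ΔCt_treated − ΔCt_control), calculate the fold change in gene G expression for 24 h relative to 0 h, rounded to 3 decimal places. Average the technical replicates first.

0.536

Mean Ct: gene G 0 h 27.955; gene G 24 h 29.485; REF 0 h 19.285; REF 24 h 19.915
ΔCt(0 h) = 27.955 − 19.285 = 8.670
ΔCt(24 h) = 29.485 − 19.915 = 9.570
ΔΔCt = 9.570 − 8.670 = 0.900
Fold change = 2^(−0.900) = 0.5359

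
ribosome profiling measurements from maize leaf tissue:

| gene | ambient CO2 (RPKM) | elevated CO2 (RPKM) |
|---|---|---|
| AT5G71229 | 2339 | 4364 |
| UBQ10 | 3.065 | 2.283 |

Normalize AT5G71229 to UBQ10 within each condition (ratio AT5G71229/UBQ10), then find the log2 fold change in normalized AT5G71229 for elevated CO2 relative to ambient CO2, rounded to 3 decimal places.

AT5G71229/UBQ10 (ambient CO2) = 2339 / 3.065 = 763.13
AT5G71229/UBQ10 (elevated CO2) = 4364 / 2.283 = 1911.5
Fold change = 1911.5 / 763.13 = 2.5048
log2(2.5048) = 1.3247

1.325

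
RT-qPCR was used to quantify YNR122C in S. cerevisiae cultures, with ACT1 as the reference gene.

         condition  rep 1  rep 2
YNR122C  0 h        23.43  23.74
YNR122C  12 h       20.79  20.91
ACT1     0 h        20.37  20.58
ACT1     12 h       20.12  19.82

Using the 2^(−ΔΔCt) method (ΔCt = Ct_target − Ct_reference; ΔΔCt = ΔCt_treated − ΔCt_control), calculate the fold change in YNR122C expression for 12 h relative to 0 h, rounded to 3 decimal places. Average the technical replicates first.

Mean Ct: YNR122C 0 h 23.585; YNR122C 12 h 20.850; ACT1 0 h 20.475; ACT1 12 h 19.970
ΔCt(0 h) = 23.585 − 20.475 = 3.110
ΔCt(12 h) = 20.850 − 19.970 = 0.880
ΔΔCt = 0.880 − 3.110 = -2.230
Fold change = 2^(−(-2.230)) = 2^2.230 = 4.6913

4.691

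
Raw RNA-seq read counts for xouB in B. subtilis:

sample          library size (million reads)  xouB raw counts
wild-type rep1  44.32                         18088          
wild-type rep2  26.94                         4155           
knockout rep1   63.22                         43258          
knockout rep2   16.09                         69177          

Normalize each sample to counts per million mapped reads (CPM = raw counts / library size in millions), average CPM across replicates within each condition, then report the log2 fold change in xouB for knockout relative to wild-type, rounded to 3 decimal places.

3.148

CPM(wild-type rep1) = 18088 / 44.32 = 408.1227
CPM(wild-type rep2) = 4155 / 26.94 = 154.2316
CPM(knockout rep1) = 43258 / 63.22 = 684.2455
CPM(knockout rep2) = 69177 / 16.09 = 4299.3785
mean CPM(wild-type) = 281.1772; mean CPM(knockout) = 2491.8120
Fold change = 2491.8120 / 281.1772 = 8.86207
log2(8.86207) = 3.1476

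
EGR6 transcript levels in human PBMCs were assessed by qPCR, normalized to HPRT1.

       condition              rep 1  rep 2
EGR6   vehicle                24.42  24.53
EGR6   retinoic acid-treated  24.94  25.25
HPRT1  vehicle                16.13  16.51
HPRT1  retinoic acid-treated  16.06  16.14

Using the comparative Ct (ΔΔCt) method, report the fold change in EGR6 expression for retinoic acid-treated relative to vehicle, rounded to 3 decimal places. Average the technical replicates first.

Mean Ct: EGR6 vehicle 24.475; EGR6 retinoic acid-treated 25.095; HPRT1 vehicle 16.320; HPRT1 retinoic acid-treated 16.100
ΔCt(vehicle) = 24.475 − 16.320 = 8.155
ΔCt(retinoic acid-treated) = 25.095 − 16.100 = 8.995
ΔΔCt = 8.995 − 8.155 = 0.840
Fold change = 2^(−0.840) = 0.5586

0.559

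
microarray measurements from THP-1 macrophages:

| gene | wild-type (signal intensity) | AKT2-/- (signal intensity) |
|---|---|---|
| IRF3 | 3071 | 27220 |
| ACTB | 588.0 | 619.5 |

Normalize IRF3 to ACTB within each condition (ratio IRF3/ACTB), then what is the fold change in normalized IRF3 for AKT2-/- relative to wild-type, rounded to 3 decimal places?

IRF3/ACTB (wild-type) = 3071 / 588.0 = 5.2228
IRF3/ACTB (AKT2-/-) = 27220 / 619.5 = 43.939
Fold change = 43.939 / 5.2228 = 8.4129

8.413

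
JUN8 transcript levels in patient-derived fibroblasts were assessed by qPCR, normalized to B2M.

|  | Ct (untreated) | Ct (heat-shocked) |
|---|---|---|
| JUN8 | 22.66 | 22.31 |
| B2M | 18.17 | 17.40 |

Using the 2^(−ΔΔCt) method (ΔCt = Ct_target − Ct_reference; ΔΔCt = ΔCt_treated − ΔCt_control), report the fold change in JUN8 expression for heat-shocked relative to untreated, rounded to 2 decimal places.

0.75

ΔCt(untreated) = 22.660 − 18.170 = 4.490
ΔCt(heat-shocked) = 22.310 − 17.400 = 4.910
ΔΔCt = 4.910 − 4.490 = 0.420
Fold change = 2^(−0.420) = 0.747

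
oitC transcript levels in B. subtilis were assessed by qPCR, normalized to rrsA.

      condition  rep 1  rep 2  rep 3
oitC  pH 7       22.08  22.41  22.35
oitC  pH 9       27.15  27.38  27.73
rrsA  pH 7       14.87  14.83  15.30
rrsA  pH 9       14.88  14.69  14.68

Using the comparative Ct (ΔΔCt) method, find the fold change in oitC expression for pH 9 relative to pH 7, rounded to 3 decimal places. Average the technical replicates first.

Mean Ct: oitC pH 7 22.280; oitC pH 9 27.420; rrsA pH 7 15.000; rrsA pH 9 14.750
ΔCt(pH 7) = 22.280 − 15.000 = 7.280
ΔCt(pH 9) = 27.420 − 14.750 = 12.670
ΔΔCt = 12.670 − 7.280 = 5.390
Fold change = 2^(−5.390) = 0.0238

0.024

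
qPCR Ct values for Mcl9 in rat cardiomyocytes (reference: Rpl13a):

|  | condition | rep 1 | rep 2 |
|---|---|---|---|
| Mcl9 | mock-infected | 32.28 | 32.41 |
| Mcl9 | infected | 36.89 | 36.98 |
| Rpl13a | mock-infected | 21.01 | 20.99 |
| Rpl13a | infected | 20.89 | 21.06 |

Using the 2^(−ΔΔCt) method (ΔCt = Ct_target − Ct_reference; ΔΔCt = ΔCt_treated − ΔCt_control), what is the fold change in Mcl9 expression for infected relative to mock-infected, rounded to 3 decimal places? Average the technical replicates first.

Mean Ct: Mcl9 mock-infected 32.345; Mcl9 infected 36.935; Rpl13a mock-infected 21.000; Rpl13a infected 20.975
ΔCt(mock-infected) = 32.345 − 21.000 = 11.345
ΔCt(infected) = 36.935 − 20.975 = 15.960
ΔΔCt = 15.960 − 11.345 = 4.615
Fold change = 2^(−4.615) = 0.0408

0.041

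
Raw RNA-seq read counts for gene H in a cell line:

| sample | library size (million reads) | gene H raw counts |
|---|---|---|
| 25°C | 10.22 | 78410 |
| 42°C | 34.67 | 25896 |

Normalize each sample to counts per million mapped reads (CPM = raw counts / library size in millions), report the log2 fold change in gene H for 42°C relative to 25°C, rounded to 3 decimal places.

-3.361

CPM(25°C) = 78410 / 10.22 = 7672.2114
CPM(42°C) = 25896 / 34.67 = 746.9282
Fold change = 746.9282 / 7672.2114 = 0.09736
log2(0.09736) = -3.3606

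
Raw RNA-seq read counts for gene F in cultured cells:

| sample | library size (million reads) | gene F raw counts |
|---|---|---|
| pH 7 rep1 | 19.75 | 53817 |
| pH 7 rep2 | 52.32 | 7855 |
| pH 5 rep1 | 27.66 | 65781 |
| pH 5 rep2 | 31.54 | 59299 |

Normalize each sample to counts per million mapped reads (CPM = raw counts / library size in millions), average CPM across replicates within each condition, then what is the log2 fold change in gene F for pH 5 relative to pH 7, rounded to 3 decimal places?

CPM(pH 7 rep1) = 53817 / 19.75 = 2724.9114
CPM(pH 7 rep2) = 7855 / 52.32 = 150.1338
CPM(pH 5 rep1) = 65781 / 27.66 = 2378.1996
CPM(pH 5 rep2) = 59299 / 31.54 = 1880.1205
mean CPM(pH 7) = 1437.5226; mean CPM(pH 5) = 2129.1600
Fold change = 2129.1600 / 1437.5226 = 1.48113
log2(1.48113) = 0.5667

0.567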